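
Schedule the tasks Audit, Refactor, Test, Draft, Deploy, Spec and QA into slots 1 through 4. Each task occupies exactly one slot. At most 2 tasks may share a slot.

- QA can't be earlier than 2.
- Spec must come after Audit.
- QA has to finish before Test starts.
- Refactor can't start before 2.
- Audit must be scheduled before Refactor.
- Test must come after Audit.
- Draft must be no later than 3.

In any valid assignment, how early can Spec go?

2

Precedence pushes Spec to at least 2.
Spec at 2 is achievable: Deploy in 3; Test in 4; Audit in 1; Refactor in 2; Draft in 1; QA in 3; Spec in 2.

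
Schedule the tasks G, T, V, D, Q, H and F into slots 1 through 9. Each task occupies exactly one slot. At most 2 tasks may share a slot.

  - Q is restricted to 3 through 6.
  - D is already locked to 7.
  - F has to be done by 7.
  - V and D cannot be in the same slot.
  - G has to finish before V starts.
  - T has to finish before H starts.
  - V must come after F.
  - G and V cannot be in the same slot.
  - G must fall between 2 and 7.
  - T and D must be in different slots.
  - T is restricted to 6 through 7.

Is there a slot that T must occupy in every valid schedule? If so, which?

6

T's window is 6–7.
D is fixed at 7, and T can't share a slot with D.
So T must be 6.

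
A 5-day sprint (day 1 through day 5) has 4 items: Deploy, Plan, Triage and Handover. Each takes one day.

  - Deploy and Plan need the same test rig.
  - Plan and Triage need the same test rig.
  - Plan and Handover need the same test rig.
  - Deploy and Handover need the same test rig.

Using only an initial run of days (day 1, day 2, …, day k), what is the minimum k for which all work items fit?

3

Check 2 days directly (anything shorter is at least as hard).
Could 2 days be enough, i.e. nothing placed later than day 2? No: Deploy, Plan and Handover must all be in different days (Deploy/Plan can't share; Deploy/Handover can't share; Plan/Handover can't share), but only 2 days are available: 3 work items can't fit in 2 distinct days.
So 2 days is not enough.
3 works (last occupied day: day 3): for example Handover -> day 3, Plan -> day 2, Triage -> day 1, Deploy -> day 1.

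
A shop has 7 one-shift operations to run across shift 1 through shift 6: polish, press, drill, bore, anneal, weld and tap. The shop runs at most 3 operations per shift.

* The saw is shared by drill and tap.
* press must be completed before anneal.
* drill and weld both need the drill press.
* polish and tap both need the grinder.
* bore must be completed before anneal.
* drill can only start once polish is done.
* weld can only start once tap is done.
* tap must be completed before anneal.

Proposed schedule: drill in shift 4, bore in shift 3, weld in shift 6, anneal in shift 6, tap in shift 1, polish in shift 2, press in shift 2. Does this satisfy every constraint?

Valid

weld can only start once tap is done — holds.
The shop runs at most 3 operations per shift — holds.
press must be completed before anneal — holds.
drill and weld both need the drill press — holds.
tap must be completed before anneal — holds.
polish and tap both need the grinder — holds.
bore must be completed before anneal — holds.
drill can only start once polish is done — holds.
The saw is shared by drill and tap — holds.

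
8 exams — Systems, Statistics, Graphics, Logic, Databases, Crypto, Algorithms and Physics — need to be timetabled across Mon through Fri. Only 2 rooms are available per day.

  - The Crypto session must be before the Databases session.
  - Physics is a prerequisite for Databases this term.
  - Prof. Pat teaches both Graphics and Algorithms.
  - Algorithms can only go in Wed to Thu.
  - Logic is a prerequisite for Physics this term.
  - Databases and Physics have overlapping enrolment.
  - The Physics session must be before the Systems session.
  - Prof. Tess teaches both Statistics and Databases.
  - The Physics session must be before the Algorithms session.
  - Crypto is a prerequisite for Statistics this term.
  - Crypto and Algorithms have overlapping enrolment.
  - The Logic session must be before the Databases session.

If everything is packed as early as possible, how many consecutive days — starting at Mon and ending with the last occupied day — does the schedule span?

The precedence chain requires at least 3 distinct days.
With at most 2 per day and 8 exams, at least 4 days are needed.
4 works (last occupied day: Thu): for example Logic -> Mon; Algorithms -> Wed; Databases -> Wed; Physics -> Tue; Crypto -> Mon; Statistics -> Tue; Systems -> Thu; Graphics -> Thu.

4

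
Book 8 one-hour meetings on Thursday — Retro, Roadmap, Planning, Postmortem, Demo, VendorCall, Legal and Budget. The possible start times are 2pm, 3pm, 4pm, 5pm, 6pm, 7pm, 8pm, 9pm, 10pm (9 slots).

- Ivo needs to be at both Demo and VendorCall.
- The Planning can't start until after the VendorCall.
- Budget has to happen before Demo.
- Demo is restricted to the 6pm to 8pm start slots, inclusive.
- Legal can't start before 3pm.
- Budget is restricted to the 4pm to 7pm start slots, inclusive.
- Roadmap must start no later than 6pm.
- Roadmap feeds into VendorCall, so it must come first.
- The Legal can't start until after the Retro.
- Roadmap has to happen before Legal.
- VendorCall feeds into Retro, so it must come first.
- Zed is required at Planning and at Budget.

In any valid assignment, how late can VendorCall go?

8pm

Precedence pushes VendorCall to at least 3pm; downstream work caps VendorCall at 8pm.
VendorCall at 8pm is achievable: Budget in 4pm, VendorCall in 8pm, Retro in 9pm, Planning in 9pm, Roadmap in 2pm, Demo in 6pm, Legal in 10pm, Postmortem in 2pm.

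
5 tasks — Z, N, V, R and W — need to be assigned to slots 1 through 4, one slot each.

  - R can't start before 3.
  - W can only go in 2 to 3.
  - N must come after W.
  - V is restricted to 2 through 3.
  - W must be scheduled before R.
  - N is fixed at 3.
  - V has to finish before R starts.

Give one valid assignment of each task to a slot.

R in 3, N in 3, Z in 1, V in 2, W in 2

Checking: W(2) before R(3); W(2) before N(3); V(2) before R(3); V=2 in [2,3]; N=3 in [3,3]; W=2 in [2,3]; R=3 in [3,4].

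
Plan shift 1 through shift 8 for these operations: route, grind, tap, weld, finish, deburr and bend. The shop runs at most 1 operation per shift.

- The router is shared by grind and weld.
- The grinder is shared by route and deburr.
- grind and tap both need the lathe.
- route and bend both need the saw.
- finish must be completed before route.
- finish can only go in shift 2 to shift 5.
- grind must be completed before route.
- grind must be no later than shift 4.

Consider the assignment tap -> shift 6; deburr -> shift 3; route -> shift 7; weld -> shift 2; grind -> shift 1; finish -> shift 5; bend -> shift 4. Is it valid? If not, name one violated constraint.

Yes

grind and tap both need the lathe — holds.
grind must be completed before route — holds.
finish can only go in shift 2 to shift 5 — holds.
route and bend both need the saw — holds.
The grinder is shared by route and deburr — holds.
The shop runs at most 1 operation per shift — holds.
finish must be completed before route — holds.
grind must be no later than shift 4 — holds.
The router is shared by grind and weld — holds.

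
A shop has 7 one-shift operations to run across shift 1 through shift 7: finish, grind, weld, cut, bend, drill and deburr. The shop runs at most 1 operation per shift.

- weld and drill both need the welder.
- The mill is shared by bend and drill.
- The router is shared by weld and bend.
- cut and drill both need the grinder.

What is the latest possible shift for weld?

shift 7

weld at shift 7 is achievable: drill=shift 5, bend=shift 4, finish=shift 1, deburr=shift 6, grind=shift 2, weld=shift 7, cut=shift 3.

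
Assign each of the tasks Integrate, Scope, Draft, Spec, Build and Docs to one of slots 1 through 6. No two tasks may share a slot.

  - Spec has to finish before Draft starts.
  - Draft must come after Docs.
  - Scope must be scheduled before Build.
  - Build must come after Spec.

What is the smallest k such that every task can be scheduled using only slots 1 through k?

The precedence chain requires at least 2 distinct slots.
With at most 1 per slot and 6 tasks, at least 6 slots are needed.
6 works (last occupied slot: 6): for example Integrate=6; Spec=1; Scope=4; Draft=3; Build=5; Docs=2.

6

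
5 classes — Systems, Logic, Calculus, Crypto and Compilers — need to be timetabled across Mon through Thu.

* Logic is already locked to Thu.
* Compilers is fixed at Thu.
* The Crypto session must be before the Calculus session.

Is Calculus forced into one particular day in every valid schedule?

No

Calculus can be Tue (e.g. Calculus -> Tue; Crypto -> Mon; Logic -> Thu; Compilers -> Thu; Systems -> Mon) or Wed (e.g. Logic=Thu, Calculus=Wed, Crypto=Mon, Compilers=Thu, Systems=Mon).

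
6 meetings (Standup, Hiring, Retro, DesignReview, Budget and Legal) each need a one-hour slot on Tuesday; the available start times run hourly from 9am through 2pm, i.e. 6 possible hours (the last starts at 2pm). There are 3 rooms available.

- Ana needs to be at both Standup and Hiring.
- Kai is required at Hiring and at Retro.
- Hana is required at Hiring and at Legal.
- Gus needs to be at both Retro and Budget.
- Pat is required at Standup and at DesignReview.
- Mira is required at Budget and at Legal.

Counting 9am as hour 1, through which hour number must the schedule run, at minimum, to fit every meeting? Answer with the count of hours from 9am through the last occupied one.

2 hours

With at most 3 per hour and 6 meetings, at least 2 hours are needed.
2 works (last occupied hour: 10am): for example Legal -> 9am, Standup -> 9am, DesignReview -> 10am, Budget -> 10am, Hiring -> 10am, Retro -> 9am.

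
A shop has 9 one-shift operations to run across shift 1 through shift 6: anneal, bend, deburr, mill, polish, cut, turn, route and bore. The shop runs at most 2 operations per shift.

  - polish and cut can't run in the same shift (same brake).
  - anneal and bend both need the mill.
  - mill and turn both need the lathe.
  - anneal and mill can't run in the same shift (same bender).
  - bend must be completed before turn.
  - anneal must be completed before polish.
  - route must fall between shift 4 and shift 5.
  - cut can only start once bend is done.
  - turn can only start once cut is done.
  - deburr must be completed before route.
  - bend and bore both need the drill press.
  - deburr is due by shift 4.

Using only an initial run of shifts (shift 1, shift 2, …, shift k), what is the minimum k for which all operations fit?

5 shifts

The precedence chain requires at least 3 distinct shifts.
With at most 2 per shift and 9 operations, at least 5 shifts are needed.
route can't be placed before shift 4, so the schedule must run through at least shift 4.
5 works (last occupied shift: shift 5): for example route -> shift 4, mill -> shift 4, cut -> shift 2, bore -> shift 5, turn -> shift 3, anneal -> shift 2, bend -> shift 1, polish -> shift 3, deburr -> shift 1.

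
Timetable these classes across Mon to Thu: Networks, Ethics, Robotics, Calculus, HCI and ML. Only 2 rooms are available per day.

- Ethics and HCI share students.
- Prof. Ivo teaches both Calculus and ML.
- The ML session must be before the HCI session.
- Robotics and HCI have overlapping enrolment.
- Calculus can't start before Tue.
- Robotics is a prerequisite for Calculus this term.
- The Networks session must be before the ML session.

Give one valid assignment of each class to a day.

Robotics in Mon; Calculus in Tue; Ethics in Tue; Networks in Mon; HCI in Thu; ML in Wed

Checking: ML(Wed) before HCI(Thu); Robotics(Mon) before Calculus(Tue); Networks(Mon) before ML(Wed); Calculus(Tue) != ML(Wed); Ethics(Tue) != HCI(Thu); Robotics(Mon) != HCI(Thu); Calculus=Tue in [Tue,Thu]; max 2 per day (cap 2).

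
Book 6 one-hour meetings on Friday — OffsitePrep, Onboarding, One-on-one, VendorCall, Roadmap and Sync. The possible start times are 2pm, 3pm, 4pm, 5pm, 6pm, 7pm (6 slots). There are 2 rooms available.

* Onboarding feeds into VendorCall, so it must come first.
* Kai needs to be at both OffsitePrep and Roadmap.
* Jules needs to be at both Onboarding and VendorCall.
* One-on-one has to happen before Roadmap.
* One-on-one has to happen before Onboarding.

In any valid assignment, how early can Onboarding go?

3pm

Precedence pushes Onboarding to at least 3pm; downstream work caps Onboarding at 6pm.
Onboarding at 3pm is achievable: Roadmap in 3pm, Sync in 4pm, One-on-one in 2pm, VendorCall in 4pm, OffsitePrep in 2pm, Onboarding in 3pm.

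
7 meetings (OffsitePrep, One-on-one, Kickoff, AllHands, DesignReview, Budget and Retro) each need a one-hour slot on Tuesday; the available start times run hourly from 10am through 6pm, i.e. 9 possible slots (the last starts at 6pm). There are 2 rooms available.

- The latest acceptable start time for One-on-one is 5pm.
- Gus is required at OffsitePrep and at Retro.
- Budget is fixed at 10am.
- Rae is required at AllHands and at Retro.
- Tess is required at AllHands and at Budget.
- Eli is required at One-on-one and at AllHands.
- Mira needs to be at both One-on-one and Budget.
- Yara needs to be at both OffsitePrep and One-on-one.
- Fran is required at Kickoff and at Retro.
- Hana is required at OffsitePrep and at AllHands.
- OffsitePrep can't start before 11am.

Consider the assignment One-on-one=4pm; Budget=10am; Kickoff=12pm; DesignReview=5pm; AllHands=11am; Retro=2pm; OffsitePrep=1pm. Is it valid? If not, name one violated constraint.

Budget is fixed at 10am — holds.
Eli is required at One-on-one and at AllHands — holds.
Tess is required at AllHands and at Budget — holds.
Mira needs to be at both One-on-one and Budget — holds.
Gus is required at OffsitePrep and at Retro — holds.
The latest acceptable start time for One-on-one is 5pm — holds.
OffsitePrep can't start before 11am — holds.
Hana is required at OffsitePrep and at AllHands — holds.
Yara needs to be at both OffsitePrep and One-on-one — holds.
Fran is required at Kickoff and at Retro — holds.
Rae is required at AllHands and at Retro — holds.
There are 2 rooms available — holds.

Valid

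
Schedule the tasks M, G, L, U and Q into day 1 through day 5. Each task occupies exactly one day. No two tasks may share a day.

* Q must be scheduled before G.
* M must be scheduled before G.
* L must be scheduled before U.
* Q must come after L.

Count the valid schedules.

Splitting on M: it can be day 1 (3), day 2 (3), day 3 (3), day 4 (2). Listing each branch's schedules as (G, L, U, Q) by day number:
M=day 1: (4,2,5,3) (5,2,3,4) (5,2,4,3) — 3.
M=day 2: (4,1,5,3) (5,1,3,4) (5,1,4,3) — 3.
M=day 3: (4,1,5,2) (5,1,2,4) (5,1,4,2) — 3.
M=day 4: (5,1,2,3) (5,1,3,2) — 2.
Summing: 3 + 3 + 3 + 2 = 11.

11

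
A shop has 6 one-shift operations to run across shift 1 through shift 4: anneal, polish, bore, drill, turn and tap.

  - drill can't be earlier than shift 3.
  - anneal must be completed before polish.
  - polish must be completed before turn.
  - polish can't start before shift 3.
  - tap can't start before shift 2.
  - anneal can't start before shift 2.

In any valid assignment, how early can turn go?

Precedence pushes turn to at least shift 4.
turn at shift 4 is achievable: bore in shift 1; polish in shift 3; tap in shift 2; turn in shift 4; anneal in shift 2; drill in shift 3.

shift 4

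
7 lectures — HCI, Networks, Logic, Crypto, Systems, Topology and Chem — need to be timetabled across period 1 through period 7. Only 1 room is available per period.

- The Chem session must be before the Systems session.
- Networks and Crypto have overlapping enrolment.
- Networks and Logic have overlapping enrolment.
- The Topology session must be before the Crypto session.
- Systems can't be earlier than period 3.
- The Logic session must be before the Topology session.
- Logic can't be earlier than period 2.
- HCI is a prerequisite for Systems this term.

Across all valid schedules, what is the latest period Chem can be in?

Downstream work caps Chem at period 6.
Chem at period 6 is achievable: HCI -> period 1, Logic -> period 2, Crypto -> period 4, Systems -> period 7, Networks -> period 5, Topology -> period 3, Chem -> period 6.

period 6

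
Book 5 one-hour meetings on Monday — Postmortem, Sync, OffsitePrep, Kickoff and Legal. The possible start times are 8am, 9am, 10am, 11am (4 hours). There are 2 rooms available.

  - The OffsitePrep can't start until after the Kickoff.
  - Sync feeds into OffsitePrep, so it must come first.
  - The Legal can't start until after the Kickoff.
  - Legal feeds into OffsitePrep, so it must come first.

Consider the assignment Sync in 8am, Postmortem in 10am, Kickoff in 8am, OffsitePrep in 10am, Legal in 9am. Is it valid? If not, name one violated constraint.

There are 2 rooms available — holds.
Sync feeds into OffsitePrep, so it must come first — holds.
The OffsitePrep can't start until after the Kickoff — holds.
Legal feeds into OffsitePrep, so it must come first — holds.
The Legal can't start until after the Kickoff — holds.

Valid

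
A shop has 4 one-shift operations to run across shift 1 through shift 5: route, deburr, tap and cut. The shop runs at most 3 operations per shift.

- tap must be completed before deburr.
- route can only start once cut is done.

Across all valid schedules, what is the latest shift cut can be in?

shift 4

Downstream work caps cut at shift 4.
cut at shift 4 is achievable: tap -> shift 1; cut -> shift 4; deburr -> shift 2; route -> shift 5.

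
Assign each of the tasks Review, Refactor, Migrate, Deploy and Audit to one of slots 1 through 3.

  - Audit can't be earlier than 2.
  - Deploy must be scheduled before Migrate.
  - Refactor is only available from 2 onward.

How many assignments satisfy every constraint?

Splitting on Review: it can be 1 (12), 2 (12), 3 (12). Listing each branch's schedules as (Refactor, Migrate, Deploy, Audit):
Review=1: (2,2,1,2) (2,2,1,3) (2,3,1,2) (2,3,1,3) (2,3,2,2) (2,3,2,3) (3,2,1,2) (3,2,1,3) (3,3,1,2) (3,3,1,3) (3,3,2,2) (3,3,2,3) — 12.
Review=2: (2,2,1,2) (2,2,1,3) (2,3,1,2) (2,3,1,3) (2,3,2,2) (2,3,2,3) (3,2,1,2) (3,2,1,3) (3,3,1,2) (3,3,1,3) (3,3,2,2) (3,3,2,3) — 12.
Review=3: (2,2,1,2) (2,2,1,3) (2,3,1,2) (2,3,1,3) (2,3,2,2) (2,3,2,3) (3,2,1,2) (3,2,1,3) (3,3,1,2) (3,3,1,3) (3,3,2,2) (3,3,2,3) — 12.
Summing: 12 + 12 + 12 = 36.

36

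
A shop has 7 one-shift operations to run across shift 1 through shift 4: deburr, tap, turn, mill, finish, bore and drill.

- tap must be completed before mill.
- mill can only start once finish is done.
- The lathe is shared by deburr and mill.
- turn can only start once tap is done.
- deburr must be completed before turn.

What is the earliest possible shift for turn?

shift 2

Precedence pushes turn to at least shift 2.
turn at shift 2 is achievable: drill -> shift 1; deburr -> shift 1; bore -> shift 1; finish -> shift 1; turn -> shift 2; mill -> shift 2; tap -> shift 1.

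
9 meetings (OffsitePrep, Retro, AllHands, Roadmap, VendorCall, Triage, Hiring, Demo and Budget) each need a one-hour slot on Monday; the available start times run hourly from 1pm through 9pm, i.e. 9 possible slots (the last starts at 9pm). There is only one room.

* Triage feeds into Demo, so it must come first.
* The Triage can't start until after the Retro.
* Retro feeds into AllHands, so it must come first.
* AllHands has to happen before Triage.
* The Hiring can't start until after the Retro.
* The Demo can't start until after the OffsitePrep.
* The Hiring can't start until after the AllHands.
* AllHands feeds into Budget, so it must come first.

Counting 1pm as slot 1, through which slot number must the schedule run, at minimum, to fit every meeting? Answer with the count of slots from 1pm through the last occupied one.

The precedence chain requires at least 4 distinct slots.
With at most 1 per slot and 9 meetings, at least 9 slots are needed.
9 works (last occupied slot: 9pm): for example Demo=6pm, VendorCall=9pm, AllHands=2pm, Roadmap=8pm, Budget=7pm, Retro=1pm, Triage=3pm, OffsitePrep=5pm, Hiring=4pm.

9 slots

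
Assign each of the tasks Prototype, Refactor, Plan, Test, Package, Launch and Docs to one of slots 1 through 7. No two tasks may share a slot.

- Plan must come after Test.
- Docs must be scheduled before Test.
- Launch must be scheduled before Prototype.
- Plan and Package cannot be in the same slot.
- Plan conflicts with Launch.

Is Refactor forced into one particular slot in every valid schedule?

No

Refactor can be 1 (e.g. Package -> 7, Test -> 3, Docs -> 2, Launch -> 4, Refactor -> 1, Plan -> 6, Prototype -> 5) or 2 (e.g. Refactor -> 2, Test -> 3, Launch -> 4, Package -> 7, Plan -> 6, Docs -> 1, Prototype -> 5).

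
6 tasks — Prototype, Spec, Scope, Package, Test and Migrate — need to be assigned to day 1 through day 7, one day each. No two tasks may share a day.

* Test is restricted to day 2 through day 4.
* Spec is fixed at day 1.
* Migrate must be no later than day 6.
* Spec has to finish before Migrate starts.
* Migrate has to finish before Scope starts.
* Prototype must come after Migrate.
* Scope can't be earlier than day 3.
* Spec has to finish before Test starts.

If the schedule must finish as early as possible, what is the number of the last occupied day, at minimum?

The precedence chain requires at least 3 distinct days.
With at most 1 per day and 6 tasks, at least 6 days are needed.
6 works (last occupied day: day 6): for example Migrate in day 3; Spec in day 1; Package in day 6; Test in day 2; Scope in day 4; Prototype in day 5.

6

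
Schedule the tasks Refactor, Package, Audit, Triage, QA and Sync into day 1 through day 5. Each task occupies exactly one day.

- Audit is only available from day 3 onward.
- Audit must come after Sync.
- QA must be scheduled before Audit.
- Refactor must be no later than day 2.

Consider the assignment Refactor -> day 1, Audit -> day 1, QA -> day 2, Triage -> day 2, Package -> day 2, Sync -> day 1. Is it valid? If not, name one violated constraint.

No — it violates: Audit is only available from day 3 onward

QA must be scheduled before Audit — violated.
Audit is only available from day 3 onward — violated.
Audit must come after Sync — violated.
Refactor must be no later than day 2 — holds.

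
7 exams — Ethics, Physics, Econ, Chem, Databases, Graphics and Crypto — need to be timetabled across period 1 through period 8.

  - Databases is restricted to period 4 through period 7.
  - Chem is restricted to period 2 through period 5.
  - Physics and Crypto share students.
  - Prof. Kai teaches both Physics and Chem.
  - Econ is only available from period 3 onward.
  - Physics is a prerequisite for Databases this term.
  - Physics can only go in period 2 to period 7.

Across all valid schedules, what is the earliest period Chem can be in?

Chem is available from period 2; Chem's own window allows nothing later than period 5.
Chem at period 2 is achievable: Databases=period 4; Ethics=period 1; Econ=period 3; Crypto=period 1; Chem=period 2; Graphics=period 1; Physics=period 3.

period 2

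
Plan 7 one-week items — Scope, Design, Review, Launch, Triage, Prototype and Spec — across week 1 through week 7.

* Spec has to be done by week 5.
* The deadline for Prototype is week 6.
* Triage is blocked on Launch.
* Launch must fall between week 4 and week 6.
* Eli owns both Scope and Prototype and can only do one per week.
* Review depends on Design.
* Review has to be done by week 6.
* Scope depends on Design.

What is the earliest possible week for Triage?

week 5

Precedence pushes Triage to at least week 5.
Triage at week 5 is achievable: Design -> week 1; Scope -> week 2; Prototype -> week 1; Spec -> week 1; Launch -> week 4; Review -> week 2; Triage -> week 5.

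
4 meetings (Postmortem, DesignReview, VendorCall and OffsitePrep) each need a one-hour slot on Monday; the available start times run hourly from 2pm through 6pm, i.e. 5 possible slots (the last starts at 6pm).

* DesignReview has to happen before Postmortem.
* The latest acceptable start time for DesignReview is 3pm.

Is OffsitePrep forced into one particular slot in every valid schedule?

No

OffsitePrep can be 2pm (e.g. OffsitePrep in 2pm; DesignReview in 2pm; VendorCall in 2pm; Postmortem in 3pm) or 3pm (e.g. VendorCall -> 2pm; Postmortem -> 3pm; DesignReview -> 2pm; OffsitePrep -> 3pm).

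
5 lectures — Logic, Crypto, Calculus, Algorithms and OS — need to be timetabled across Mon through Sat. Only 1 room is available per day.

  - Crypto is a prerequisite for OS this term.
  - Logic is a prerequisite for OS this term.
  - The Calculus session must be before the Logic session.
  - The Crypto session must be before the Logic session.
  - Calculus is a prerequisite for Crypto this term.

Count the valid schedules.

30

Splitting on Logic: it can be Wed (6), Thu (12), Fri (12). Listing each branch's schedules as (Crypto, Calculus, Algorithms, OS):
Logic=Wed: (Tue,Mon,Thu,Fri) (Tue,Mon,Thu,Sat) (Tue,Mon,Fri,Thu) (Tue,Mon,Fri,Sat) (Tue,Mon,Sat,Thu) (Tue,Mon,Sat,Fri) — 6.
Logic=Thu: (Tue,Mon,Wed,Fri) (Tue,Mon,Wed,Sat) (Tue,Mon,Fri,Sat) (Tue,Mon,Sat,Fri) (Wed,Mon,Tue,Fri) (Wed,Mon,Tue,Sat) (Wed,Mon,Fri,Sat) (Wed,Mon,Sat,Fri) (Wed,Tue,Mon,Fri) (Wed,Tue,Mon,Sat) (Wed,Tue,Fri,Sat) (Wed,Tue,Sat,Fri) — 12.
Logic=Fri: (Tue,Mon,Wed,Sat) (Tue,Mon,Thu,Sat) (Wed,Mon,Tue,Sat) (Wed,Mon,Thu,Sat) (Wed,Tue,Mon,Sat) (Wed,Tue,Thu,Sat) (Thu,Mon,Tue,Sat) (Thu,Mon,Wed,Sat) (Thu,Tue,Mon,Sat) (Thu,Tue,Wed,Sat) (Thu,Wed,Mon,Sat) (Thu,Wed,Tue,Sat) — 12.
Summing: 6 + 12 + 12 = 30.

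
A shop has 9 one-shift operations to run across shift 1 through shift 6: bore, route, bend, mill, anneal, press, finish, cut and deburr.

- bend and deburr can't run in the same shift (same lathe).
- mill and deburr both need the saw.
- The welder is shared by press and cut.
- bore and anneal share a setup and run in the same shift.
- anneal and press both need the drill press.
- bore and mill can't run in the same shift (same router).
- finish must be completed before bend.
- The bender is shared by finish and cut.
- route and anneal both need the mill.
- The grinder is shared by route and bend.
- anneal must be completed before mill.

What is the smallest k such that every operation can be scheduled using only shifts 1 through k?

3 shifts

The precedence chain requires at least 2 distinct shifts.
Could 2 shifts be enough, i.e. nothing placed later than shift 2? No: bend must come after finish (at shift 1 or later) → {shift 2}; mill must come after anneal (at shift 1 or later) → {shift 2}; anneal must come before mill (at shift 2 or earlier) → {shift 1}; route can't share with bend (shift 2) → {shift 1}; anneal can't share with route (shift 1) → nothing is left.
So 2 shifts is not enough.
3 works (last occupied shift: shift 3): for example press -> shift 2, deburr -> shift 1, anneal -> shift 1, mill -> shift 2, bend -> shift 2, bore -> shift 1, finish -> shift 1, route -> shift 3, cut -> shift 3.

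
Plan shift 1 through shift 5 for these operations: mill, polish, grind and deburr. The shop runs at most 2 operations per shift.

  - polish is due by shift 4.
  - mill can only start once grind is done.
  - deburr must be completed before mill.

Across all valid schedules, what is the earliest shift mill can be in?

shift 2

Precedence pushes mill to at least shift 2.
mill at shift 2 is achievable: polish -> shift 2; mill -> shift 2; grind -> shift 1; deburr -> shift 1.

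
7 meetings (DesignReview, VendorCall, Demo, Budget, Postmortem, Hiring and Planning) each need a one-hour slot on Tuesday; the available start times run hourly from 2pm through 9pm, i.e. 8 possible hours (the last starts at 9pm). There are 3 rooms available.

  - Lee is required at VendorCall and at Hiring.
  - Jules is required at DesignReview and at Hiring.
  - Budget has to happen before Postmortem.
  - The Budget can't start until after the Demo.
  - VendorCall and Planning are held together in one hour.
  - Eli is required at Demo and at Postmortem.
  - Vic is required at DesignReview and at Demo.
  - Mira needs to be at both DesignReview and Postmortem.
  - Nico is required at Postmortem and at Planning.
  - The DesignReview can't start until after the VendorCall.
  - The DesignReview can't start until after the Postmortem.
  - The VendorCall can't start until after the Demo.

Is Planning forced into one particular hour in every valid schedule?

Planning can be 3pm (e.g. DesignReview -> 5pm, Budget -> 3pm, Demo -> 2pm, VendorCall -> 3pm, Postmortem -> 4pm, Hiring -> 2pm, Planning -> 3pm) or 4pm (e.g. Hiring=2pm; Planning=4pm; Postmortem=5pm; Budget=3pm; DesignReview=6pm; Demo=2pm; VendorCall=4pm).

No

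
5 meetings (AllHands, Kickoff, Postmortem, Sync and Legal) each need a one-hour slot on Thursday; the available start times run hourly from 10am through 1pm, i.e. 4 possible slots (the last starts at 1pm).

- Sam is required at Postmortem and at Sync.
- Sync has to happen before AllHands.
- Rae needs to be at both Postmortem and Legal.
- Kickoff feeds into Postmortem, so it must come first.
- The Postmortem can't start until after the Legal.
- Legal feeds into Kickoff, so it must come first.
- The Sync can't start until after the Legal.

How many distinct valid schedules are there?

Splitting on AllHands: it can be 12pm (3), 1pm (6). Listing each branch's schedules as (Kickoff, Postmortem, Sync, Legal):
AllHands=12pm: (11am,12pm,11am,10am) (11am,1pm,11am,10am) (12pm,1pm,11am,10am) — 3.
AllHands=1pm: (11am,12pm,11am,10am) (11am,1pm,11am,10am) (11am,1pm,12pm,10am) (12pm,1pm,11am,10am) (12pm,1pm,12pm,10am) (12pm,1pm,12pm,11am) — 6.
Summing: 3 + 6 = 9.

9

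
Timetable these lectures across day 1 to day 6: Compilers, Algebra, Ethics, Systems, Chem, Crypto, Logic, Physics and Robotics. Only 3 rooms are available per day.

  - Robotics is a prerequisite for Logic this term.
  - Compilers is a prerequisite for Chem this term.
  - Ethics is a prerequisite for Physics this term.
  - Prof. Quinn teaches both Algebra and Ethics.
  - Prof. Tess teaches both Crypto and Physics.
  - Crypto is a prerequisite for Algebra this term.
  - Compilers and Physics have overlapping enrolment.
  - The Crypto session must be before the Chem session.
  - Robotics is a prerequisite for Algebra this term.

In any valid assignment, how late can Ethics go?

day 5

Downstream work caps Ethics at day 5.
Ethics at day 5 is achievable: Compilers -> day 1; Chem -> day 2; Systems -> day 3; Robotics -> day 1; Algebra -> day 2; Ethics -> day 5; Logic -> day 2; Physics -> day 6; Crypto -> day 1.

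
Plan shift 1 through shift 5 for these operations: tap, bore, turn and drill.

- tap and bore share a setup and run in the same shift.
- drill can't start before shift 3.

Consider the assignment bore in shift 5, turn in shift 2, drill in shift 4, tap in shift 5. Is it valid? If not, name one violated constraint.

tap and bore share a setup and run in the same shift — holds.
drill can't start before shift 3 — holds.

Valid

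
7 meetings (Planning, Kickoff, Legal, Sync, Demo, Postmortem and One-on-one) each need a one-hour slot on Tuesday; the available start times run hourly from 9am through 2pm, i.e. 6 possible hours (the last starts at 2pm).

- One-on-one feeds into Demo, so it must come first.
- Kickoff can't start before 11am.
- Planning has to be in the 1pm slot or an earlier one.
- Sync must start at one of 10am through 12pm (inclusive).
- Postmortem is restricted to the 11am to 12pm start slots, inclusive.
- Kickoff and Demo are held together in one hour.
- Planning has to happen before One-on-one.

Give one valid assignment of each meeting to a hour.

One-on-one -> 10am; Demo -> 11am; Legal -> 9am; Sync -> 10am; Postmortem -> 11am; Kickoff -> 11am; Planning -> 9am

Checking: Planning(9am) before One-on-one(10am); One-on-one(10am) before Demo(11am); Kickoff = Demo = 11am; Postmortem=11am in [11am,12pm]; Sync=10am in [10am,12pm]; Planning=9am in [9am,1pm]; Kickoff=11am in [11am,2pm].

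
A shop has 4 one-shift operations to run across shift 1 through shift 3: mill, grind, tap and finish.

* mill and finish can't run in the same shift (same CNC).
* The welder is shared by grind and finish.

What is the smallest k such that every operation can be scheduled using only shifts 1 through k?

Could 1 shift be enough, i.e. nothing placed later than shift 1? No: finish can't share with mill (shift 1) → nothing is left.
So 1 shift is not enough.
2 works (last occupied shift: shift 2): for example tap=shift 1, finish=shift 2, grind=shift 1, mill=shift 1.

2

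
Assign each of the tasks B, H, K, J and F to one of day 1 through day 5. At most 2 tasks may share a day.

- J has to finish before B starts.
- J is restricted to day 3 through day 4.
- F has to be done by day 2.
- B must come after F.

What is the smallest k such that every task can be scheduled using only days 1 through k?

4

The precedence chain requires at least 2 distinct days.
With at most 2 per day and 5 tasks, at least 3 days are needed.
Propagating the time windows through the other constraints, B can't land before day 4, so the schedule must run through at least day 4.
4 works (last occupied day: day 4): for example H in day 1, K in day 2, F in day 1, B in day 4, J in day 3.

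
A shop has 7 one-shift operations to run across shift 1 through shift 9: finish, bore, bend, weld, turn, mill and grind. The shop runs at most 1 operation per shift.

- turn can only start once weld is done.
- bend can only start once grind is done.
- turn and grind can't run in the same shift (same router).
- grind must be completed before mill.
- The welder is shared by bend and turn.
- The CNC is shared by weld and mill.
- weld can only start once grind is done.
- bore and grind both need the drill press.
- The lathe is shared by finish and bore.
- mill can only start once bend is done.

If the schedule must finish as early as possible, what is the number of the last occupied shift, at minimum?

The precedence chain requires at least 3 distinct shifts.
With at most 1 per shift and 7 operations, at least 7 shifts are needed.
7 works (last occupied shift: shift 7): for example bore -> shift 7, weld -> shift 3, mill -> shift 4, turn -> shift 5, finish -> shift 6, grind -> shift 1, bend -> shift 2.

shift 7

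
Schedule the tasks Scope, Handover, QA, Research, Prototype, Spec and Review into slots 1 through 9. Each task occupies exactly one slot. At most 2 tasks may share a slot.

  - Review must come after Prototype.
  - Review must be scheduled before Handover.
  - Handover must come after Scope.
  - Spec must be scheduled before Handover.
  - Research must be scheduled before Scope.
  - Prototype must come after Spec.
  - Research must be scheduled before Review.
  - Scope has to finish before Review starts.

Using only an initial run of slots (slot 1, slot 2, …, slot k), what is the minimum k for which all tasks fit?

The precedence chain requires at least 4 distinct slots.
With at most 2 per slot and 7 tasks, at least 4 slots are needed.
4 works (last occupied slot: 4): for example Review in 3; Research in 1; Spec in 1; Prototype in 2; Scope in 2; QA in 3; Handover in 4.

4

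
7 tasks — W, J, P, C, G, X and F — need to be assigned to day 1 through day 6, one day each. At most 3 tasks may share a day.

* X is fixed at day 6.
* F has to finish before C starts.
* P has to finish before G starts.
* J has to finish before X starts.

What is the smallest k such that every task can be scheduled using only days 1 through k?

6

The precedence chain requires at least 2 distinct days.
With at most 3 per day and 7 tasks, at least 3 days are needed.
X can't be placed before day 6, so the schedule must run through at least day 6.
6 works (last occupied day: day 6): for example F=day 1, G=day 2, X=day 6, J=day 1, C=day 2, P=day 1, W=day 2.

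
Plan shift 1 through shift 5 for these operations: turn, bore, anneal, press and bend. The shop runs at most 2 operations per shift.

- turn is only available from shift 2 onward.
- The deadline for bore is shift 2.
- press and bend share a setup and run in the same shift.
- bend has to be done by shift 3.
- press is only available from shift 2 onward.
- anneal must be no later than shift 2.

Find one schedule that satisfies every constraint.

bend -> shift 2; turn -> shift 3; bore -> shift 1; anneal -> shift 1; press -> shift 2

Checking: press = bend = shift 2; bore=shift 1 in [shift 1,shift 2]; press=shift 2 in [shift 2,shift 5]; turn=shift 3 in [shift 2,shift 5]; bend=shift 2 in [shift 1,shift 3]; anneal=shift 1 in [shift 1,shift 2]; max 2 per shift (cap 2).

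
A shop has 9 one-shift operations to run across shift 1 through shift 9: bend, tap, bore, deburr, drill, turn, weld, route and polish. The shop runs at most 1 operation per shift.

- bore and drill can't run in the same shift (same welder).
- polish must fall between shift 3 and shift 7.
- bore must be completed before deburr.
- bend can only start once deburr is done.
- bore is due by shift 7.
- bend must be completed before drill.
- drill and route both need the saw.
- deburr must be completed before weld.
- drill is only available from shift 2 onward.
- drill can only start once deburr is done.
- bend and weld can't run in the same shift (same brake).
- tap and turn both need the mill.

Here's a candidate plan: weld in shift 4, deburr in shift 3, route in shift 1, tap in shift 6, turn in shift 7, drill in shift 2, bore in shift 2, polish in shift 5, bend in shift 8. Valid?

No. bore and drill can't run in the same shift (same welder) is not satisfied.

tap and turn both need the mill — holds.
polish must fall between shift 3 and shift 7 — holds.
The shop runs at most 1 operation per shift — violated.
deburr must be completed before weld — holds.
drill can only start once deburr is done — violated.
drill is only available from shift 2 onward — holds.
bend and weld can't run in the same shift (same brake) — holds.
bend must be completed before drill — violated.
bore and drill can't run in the same shift (same welder) — violated.
bore must be completed before deburr — holds.
drill and route both need the saw — holds.
bend can only start once deburr is done — holds.
bore is due by shift 7 — holds.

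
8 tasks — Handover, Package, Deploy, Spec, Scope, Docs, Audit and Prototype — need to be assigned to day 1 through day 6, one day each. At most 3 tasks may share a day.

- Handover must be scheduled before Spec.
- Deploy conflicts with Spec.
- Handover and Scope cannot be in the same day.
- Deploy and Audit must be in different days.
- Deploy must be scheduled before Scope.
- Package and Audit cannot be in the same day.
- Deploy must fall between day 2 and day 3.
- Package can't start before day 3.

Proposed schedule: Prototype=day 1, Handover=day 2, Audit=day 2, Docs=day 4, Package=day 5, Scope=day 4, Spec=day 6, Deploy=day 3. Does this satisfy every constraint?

Yes

Handover and Scope cannot be in the same day — holds.
At most 3 tasks may share a day — holds.
Deploy conflicts with Spec — holds.
Deploy and Audit must be in different days — holds.
Package can't start before day 3 — holds.
Deploy must be scheduled before Scope — holds.
Deploy must fall between day 2 and day 3 — holds.
Handover must be scheduled before Spec — holds.
Package and Audit cannot be in the same day — holds.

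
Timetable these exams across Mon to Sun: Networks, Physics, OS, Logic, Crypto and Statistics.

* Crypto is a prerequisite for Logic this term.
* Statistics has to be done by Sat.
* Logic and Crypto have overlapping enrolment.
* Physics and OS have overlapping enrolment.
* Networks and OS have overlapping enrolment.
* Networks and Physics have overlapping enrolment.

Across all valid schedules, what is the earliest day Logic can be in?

Precedence pushes Logic to at least Tue.
Logic at Tue is achievable: Statistics in Mon; OS in Wed; Crypto in Mon; Networks in Mon; Physics in Tue; Logic in Tue.

Tue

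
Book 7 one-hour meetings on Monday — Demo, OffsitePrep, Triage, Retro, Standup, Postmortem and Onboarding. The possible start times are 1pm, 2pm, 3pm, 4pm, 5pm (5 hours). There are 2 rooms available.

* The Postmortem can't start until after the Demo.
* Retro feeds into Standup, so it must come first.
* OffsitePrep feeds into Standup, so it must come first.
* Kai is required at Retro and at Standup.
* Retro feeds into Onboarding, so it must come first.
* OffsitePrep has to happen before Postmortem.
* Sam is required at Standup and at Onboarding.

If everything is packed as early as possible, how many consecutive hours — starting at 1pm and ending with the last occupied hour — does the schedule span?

The precedence chain requires at least 2 distinct hours.
With at most 2 per hour and 7 meetings, at least 4 hours are needed.
4 works (last occupied hour: 4pm): for example Postmortem -> 3pm; Retro -> 1pm; Triage -> 4pm; Demo -> 2pm; Standup -> 2pm; Onboarding -> 3pm; OffsitePrep -> 1pm.

4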